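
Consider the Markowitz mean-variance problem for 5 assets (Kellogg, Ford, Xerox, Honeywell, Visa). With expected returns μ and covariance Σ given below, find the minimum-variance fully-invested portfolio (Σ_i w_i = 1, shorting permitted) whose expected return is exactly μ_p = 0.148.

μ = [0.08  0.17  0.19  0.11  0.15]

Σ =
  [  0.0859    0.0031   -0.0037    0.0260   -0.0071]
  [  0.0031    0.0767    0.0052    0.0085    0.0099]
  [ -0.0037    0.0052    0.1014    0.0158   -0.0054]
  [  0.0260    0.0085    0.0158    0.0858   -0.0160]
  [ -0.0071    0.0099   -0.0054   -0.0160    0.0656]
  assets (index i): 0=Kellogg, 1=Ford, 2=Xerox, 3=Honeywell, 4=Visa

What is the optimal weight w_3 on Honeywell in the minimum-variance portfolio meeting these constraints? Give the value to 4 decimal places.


x=Σ⁻¹μ = [0.8560  1.6226  1.8003  1.0016  2.5268]
y=Σ⁻¹𝟙 = [10.4110  8.6169  9.3139  9.3080  18.1072]
a=μᵀx=1.175582  b=𝟙ᵀx=7.807344  c=𝟙ᵀy=55.756940  D=ac−b²=4.592249
λ₁=(c·0.148−b)/D = (55.756940·0.148−7.807344)/4.592249 = 0.096833
λ₂=(a−b·0.148)/D = (1.175582−7.807344·0.148)/4.592249 = 0.004376
w* = 0.096833·x + 0.004376·y:
  w_0 = 0.096833·0.8560 + 0.004376·10.4110 = 0.1284  (Kellogg)
  w_1 = 0.096833·1.6226 + 0.004376·8.6169 = 0.1948  (Ford)
  w_2 = 0.096833·1.8003 + 0.004376·9.3139 = 0.2151  (Xerox)
  w_3 = 0.096833·1.0016 + 0.004376·9.3080 = 0.1377  (Honeywell)
  w_4 = 0.096833·2.5268 + 0.004376·18.1072 = 0.3239  (Visa)
Σw_i=1.0000  μᵀw=0.1480
σ²=wᵀΣw=λ₁·μ_p+λ₂ = 0.096833·0.148 + 0.004376 = 0.018707 ≈ 0.0187

0.1377


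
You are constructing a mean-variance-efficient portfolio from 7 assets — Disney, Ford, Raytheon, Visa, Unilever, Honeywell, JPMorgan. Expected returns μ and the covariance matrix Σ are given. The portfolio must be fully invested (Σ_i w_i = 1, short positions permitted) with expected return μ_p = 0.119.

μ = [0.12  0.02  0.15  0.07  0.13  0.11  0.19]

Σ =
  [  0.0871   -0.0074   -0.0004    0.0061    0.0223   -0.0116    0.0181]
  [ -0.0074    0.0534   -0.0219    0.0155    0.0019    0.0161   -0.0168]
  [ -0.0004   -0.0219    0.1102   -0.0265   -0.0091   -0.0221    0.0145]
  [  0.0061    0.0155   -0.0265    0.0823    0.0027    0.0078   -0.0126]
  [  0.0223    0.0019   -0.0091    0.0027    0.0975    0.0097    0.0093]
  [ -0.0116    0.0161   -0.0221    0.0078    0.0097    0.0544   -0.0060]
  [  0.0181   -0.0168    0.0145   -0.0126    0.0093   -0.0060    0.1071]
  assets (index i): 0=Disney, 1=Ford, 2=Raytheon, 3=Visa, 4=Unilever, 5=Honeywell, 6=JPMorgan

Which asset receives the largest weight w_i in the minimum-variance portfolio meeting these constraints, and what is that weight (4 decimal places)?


Honeywell (0.2537)

x=Σ⁻¹μ = [1.1959  0.7100  2.2384  1.3038  0.7824  2.8290  1.6242]
y=Σ⁻¹𝟙 = [11.6899  21.4277  19.8026  13.0362  5.6006  20.8416  10.2566]
a=μᵀx=1.306229  b=𝟙ᵀx=10.683678  c=𝟙ᵀy=102.655257  D=ac−b²=19.950256
λ₁=(c·0.119−b)/D = (102.655257·0.119−10.683678)/19.950256 = 0.076806
λ₂=(a−b·0.119)/D = (1.306229−10.683678·0.119)/19.950256 = 0.001748
w* = 0.076806·x + 0.001748·y:
  w_0 = 0.076806·1.1959 + 0.001748·11.6899 = 0.1123  (Disney)
  w_1 = 0.076806·0.7100 + 0.001748·21.4277 = 0.0920  (Ford)
  w_2 = 0.076806·2.2384 + 0.001748·19.8026 = 0.2065  (Raytheon)
  w_3 = 0.076806·1.3038 + 0.001748·13.0362 = 0.1229  (Visa)
  w_4 = 0.076806·0.7824 + 0.001748·5.6006 = 0.0699  (Unilever)
  w_5 = 0.076806·2.8290 + 0.001748·20.8416 = 0.2537  (Honeywell)
  w_6 = 0.076806·1.6242 + 0.001748·10.2566 = 0.1427  (JPMorgan)
Σw_i=1.0000  μᵀw=0.1190
σ²=wᵀΣw=λ₁·μ_p+λ₂ = 0.076806·0.119 + 0.001748 = 0.010888 ≈ 0.0109


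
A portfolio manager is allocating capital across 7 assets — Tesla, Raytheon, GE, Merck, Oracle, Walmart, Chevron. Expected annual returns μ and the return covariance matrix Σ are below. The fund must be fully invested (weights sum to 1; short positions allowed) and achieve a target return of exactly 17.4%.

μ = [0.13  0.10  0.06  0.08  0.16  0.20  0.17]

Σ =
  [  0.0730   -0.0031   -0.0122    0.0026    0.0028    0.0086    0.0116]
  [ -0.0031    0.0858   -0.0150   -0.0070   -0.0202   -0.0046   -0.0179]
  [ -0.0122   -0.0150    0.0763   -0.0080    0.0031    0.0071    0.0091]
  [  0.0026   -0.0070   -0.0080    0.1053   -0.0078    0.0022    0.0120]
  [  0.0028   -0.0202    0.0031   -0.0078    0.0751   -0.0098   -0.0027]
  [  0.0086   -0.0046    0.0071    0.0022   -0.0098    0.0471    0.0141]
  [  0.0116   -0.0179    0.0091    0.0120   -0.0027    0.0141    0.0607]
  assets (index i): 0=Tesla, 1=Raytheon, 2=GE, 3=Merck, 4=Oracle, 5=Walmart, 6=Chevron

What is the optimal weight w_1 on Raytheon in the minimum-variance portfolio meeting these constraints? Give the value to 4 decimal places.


0.1624

p=Σ⁻¹μ = [0.9974  2.9826  0.8048  0.9025  3.5933  4.2309  2.3676]
q=Σ⁻¹𝟙 = [11.8970  25.2939  16.9120  11.9688  23.2131  19.2646  13.3159]
a=μᵀp=2.371992  b=𝟙ᵀp=15.878949  c=𝟙ᵀq=121.865339  D=ac−b²=36.922588
λ₁=(c·0.174−b)/D = (121.865339·0.174−15.878949)/36.922588 = 0.144237
λ₂=(a−b·0.174)/D = (2.371992−15.878949·0.174)/36.922588 = -0.010588
w* = 0.144237·p + -0.010588·q:
  w_0 = 0.144237·0.9974 + -0.010588·11.8970 = 0.0179  (Tesla)
  w_1 = 0.144237·2.9826 + -0.010588·25.2939 = 0.1624  (Raytheon)
  w_2 = 0.144237·0.8048 + -0.010588·16.9120 = -0.0630  (GE)
  w_3 = 0.144237·0.9025 + -0.010588·11.9688 = 0.0034  (Merck)
  w_4 = 0.144237·3.5933 + -0.010588·23.2131 = 0.2725  (Oracle)
  w_5 = 0.144237·4.2309 + -0.010588·19.2646 = 0.4063  (Walmart)
  w_6 = 0.144237·2.3676 + -0.010588·13.3159 = 0.2005  (Chevron)
Σw_i=1.0000  μᵀw=0.1740
σ²=wᵀΣw=λ₁·μ_p+λ₂ = 0.144237·0.174 + -0.010588 = 0.014509 ≈ 0.0145


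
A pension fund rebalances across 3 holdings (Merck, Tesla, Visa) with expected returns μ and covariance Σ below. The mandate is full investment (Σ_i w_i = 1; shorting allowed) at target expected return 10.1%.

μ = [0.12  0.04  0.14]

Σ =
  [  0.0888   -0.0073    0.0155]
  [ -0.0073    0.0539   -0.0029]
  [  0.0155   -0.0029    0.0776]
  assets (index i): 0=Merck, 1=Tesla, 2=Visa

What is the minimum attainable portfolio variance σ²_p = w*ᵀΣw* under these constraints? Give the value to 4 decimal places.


0.0258

u=Σ⁻¹μ = [1.1511  0.9847  1.6110]
v=Σ⁻¹𝟙 = [10.9571  20.6540  11.4699]
a=μᵀu=0.403060  b=𝟙ᵀu=3.746793  c=𝟙ᵀv=43.080950  D=ac−b²=3.325739
λ₁=(c·0.101−b)/D = (43.080950·0.101−3.746793)/3.325739 = 0.181729
λ₂=(a−b·0.101)/D = (0.403060−3.746793·0.101)/3.325739 = 0.007407
w* = 0.181729·u + 0.007407·v:
  w_0 = 0.181729·1.1511 + 0.007407·10.9571 = 0.2903  (Merck)
  w_1 = 0.181729·0.9847 + 0.007407·20.6540 = 0.3319  (Tesla)
  w_2 = 0.181729·1.6110 + 0.007407·11.4699 = 0.3777  (Visa)
Σw_i=1.0000  μᵀw=0.1010
σ²=wᵀΣw=λ₁·μ_p+λ₂ = 0.181729·0.101 + 0.007407 = 0.025762 ≈ 0.0258


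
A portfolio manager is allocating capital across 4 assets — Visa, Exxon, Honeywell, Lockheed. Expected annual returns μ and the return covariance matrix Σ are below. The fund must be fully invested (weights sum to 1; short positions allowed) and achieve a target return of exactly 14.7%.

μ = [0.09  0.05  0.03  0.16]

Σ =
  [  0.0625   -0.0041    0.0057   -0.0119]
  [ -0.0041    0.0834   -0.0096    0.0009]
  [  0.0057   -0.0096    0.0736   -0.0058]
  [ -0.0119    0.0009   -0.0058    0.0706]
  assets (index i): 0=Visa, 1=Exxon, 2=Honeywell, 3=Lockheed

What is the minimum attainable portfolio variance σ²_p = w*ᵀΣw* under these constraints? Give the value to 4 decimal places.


0.0407

u=Σ⁻¹μ = [1.9375  0.7309  0.5601  2.6296]
v=Σ⁻¹𝟙 = [19.0570  14.5074  15.4582  18.4615]
a=μᵀu=0.648455  b=𝟙ᵀu=5.858074  c=𝟙ᵀv=67.483999  D=ac−b²=9.443323
λ₁=(c·0.147−b)/D = (67.483999·0.147−5.858074)/9.443323 = 0.430153
λ₂=(a−b·0.147)/D = (0.648455−5.858074·0.147)/9.443323 = -0.022522
w* = 0.430153·u + -0.022522·v:
  w_0 = 0.430153·1.9375 + -0.022522·19.0570 = 0.4042  (Visa)
  w_1 = 0.430153·0.7309 + -0.022522·14.5074 = -0.0123  (Exxon)
  w_2 = 0.430153·0.5601 + -0.022522·15.4582 = -0.1072  (Honeywell)
  w_3 = 0.430153·2.6296 + -0.022522·18.4615 = 0.7153  (Lockheed)
Σw_i=1.0000  μᵀw=0.1470
σ²=wᵀΣw=λ₁·μ_p+λ₂ = 0.430153·0.147 + -0.022522 = 0.040711 ≈ 0.0407


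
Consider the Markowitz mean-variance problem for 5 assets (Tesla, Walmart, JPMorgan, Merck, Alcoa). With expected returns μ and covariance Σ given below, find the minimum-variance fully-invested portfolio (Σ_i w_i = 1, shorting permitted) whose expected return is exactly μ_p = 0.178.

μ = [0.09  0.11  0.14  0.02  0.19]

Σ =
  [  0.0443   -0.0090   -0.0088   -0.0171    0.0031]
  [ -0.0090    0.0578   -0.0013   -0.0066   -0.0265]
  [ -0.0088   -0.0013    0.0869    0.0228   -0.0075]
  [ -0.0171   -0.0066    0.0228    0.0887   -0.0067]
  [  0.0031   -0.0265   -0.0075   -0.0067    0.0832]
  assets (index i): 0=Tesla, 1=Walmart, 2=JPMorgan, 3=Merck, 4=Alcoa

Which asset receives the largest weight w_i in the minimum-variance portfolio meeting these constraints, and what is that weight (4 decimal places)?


Alcoa (0.5030)

p=Σ⁻¹μ = [3.4338  4.3384  2.1007  0.9576  3.8040]
q=Σ⁻¹𝟙 = [38.7613  37.5314  12.8956  20.1365  25.3131]
a=μᵀp=1.822288  b=𝟙ᵀp=14.634584  c=𝟙ᵀq=134.637934  D=ac−b²=31.177989
λ₁=(c·0.178−b)/D = (134.637934·0.178−14.634584)/31.177989 = 0.299281
λ₂=(a−b·0.178)/D = (1.822288−14.634584·0.178)/31.177989 = -0.025103
w* = 0.299281·p + -0.025103·q:
  w_0 = 0.299281·3.4338 + -0.025103·38.7613 = 0.0546  (Tesla)
  w_1 = 0.299281·4.3384 + -0.025103·37.5314 = 0.3563  (Walmart)
  w_2 = 0.299281·2.1007 + -0.025103·12.8956 = 0.3050  (JPMorgan)
  w_3 = 0.299281·0.9576 + -0.025103·20.1365 = -0.2189  (Merck)
  w_4 = 0.299281·3.8040 + -0.025103·25.3131 = 0.5030  (Alcoa)
Σw_i=1.0000  μᵀw=0.1780
σ²=wᵀΣw=λ₁·μ_p+λ₂ = 0.299281·0.178 + -0.025103 = 0.028169 ≈ 0.0282


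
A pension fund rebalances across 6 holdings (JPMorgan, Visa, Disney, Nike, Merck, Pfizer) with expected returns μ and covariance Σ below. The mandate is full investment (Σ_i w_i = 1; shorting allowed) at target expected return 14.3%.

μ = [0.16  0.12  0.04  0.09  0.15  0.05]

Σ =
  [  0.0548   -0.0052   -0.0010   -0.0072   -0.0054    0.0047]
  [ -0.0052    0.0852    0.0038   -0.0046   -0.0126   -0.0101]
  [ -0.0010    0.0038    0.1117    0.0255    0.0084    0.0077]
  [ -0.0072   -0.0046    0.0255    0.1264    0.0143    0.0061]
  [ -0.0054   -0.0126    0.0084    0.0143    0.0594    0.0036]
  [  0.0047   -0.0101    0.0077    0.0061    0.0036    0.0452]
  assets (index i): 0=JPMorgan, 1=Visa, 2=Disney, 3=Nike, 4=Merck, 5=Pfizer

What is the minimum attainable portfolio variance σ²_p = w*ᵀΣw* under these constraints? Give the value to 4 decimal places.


0.0150

p=Σ⁻¹μ = [3.4374  2.2302  -0.1271  0.6160  3.1237  0.9368]
q=Σ⁻¹𝟙 = [20.9389  18.4941  4.3006  5.6990  19.4067  21.0318]
a=μᵀp=1.383365  b=𝟙ᵀp=10.217054  c=𝟙ᵀq=89.871137  D=ac−b²=19.936354
λ₁=(c·0.143−b)/D = (89.871137·0.143−10.217054)/19.936354 = 0.132146
λ₂=(a−b·0.143)/D = (1.383365−10.217054·0.143)/19.936354 = -0.003896
w* = 0.132146·p + -0.003896·q:
  w_0 = 0.132146·3.4374 + -0.003896·20.9389 = 0.3727  (JPMorgan)
  w_1 = 0.132146·2.2302 + -0.003896·18.4941 = 0.2227  (Visa)
  w_2 = 0.132146·-0.1271 + -0.003896·4.3006 = -0.0336  (Disney)
  w_3 = 0.132146·0.6160 + -0.003896·5.6990 = 0.0592  (Nike)
  w_4 = 0.132146·3.1237 + -0.003896·19.4067 = 0.3372  (Merck)
  w_5 = 0.132146·0.9368 + -0.003896·21.0318 = 0.0419  (Pfizer)
Σw_i=1.0000  μᵀw=0.1430
σ²=wᵀΣw=λ₁·μ_p+λ₂ = 0.132146·0.143 + -0.003896 = 0.015001 ≈ 0.0150


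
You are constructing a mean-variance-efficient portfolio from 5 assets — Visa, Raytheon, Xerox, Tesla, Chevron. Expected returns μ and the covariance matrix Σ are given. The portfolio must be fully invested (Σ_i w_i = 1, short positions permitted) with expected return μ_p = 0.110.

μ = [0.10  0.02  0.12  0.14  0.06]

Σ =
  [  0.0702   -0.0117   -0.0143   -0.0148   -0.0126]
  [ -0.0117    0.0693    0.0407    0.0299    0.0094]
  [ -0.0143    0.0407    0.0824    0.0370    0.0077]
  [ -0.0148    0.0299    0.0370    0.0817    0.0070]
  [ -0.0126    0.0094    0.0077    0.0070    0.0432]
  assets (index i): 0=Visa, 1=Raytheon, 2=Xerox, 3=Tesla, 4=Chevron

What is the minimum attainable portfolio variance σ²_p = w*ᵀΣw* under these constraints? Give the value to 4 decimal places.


0.0171

g=Σ⁻¹μ = [2.2064  -1.1969  1.4922  1.7258  1.7472]
h=Σ⁻¹𝟙 = [23.2086  7.4821  6.1461  8.7135  25.7819]
a=μᵀg=0.722219  b=𝟙ᵀg=5.974835  c=𝟙ᵀh=71.332157  D=ac−b²=15.818788
λ₁=(c·0.110−b)/D = (71.332157·0.110−5.974835)/15.818788 = 0.118321
λ₂=(a−b·0.110)/D = (0.722219−5.974835·0.110)/15.818788 = 0.004108
w* = 0.118321·g + 0.004108·h:
  w_0 = 0.118321·2.2064 + 0.004108·23.2086 = 0.3564  (Visa)
  w_1 = 0.118321·-1.1969 + 0.004108·7.4821 = -0.1109  (Raytheon)
  w_2 = 0.118321·1.4922 + 0.004108·6.1461 = 0.2018  (Xerox)
  w_3 = 0.118321·1.7258 + 0.004108·8.7135 = 0.2400  (Tesla)
  w_4 = 0.118321·1.7472 + 0.004108·25.7819 = 0.3127  (Chevron)
Σw_i=1.0000  μᵀw=0.1100
σ²=wᵀΣw=λ₁·μ_p+λ₂ = 0.118321·0.110 + 0.004108 = 0.017124 ≈ 0.0171


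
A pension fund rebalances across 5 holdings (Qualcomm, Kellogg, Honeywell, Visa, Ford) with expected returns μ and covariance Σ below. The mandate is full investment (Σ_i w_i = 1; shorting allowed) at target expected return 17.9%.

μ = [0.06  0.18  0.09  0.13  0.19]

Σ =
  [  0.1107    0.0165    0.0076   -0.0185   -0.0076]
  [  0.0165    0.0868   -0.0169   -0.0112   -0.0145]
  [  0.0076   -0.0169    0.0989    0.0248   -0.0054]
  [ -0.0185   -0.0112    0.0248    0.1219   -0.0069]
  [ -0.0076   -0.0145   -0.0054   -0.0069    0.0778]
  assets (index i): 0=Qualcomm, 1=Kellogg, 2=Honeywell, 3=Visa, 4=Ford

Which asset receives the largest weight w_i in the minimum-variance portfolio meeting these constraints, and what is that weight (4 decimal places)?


x=Σ⁻¹μ = [0.4678  2.9358  1.2158  1.3431  3.2385]
y=Σ⁻¹𝟙 = [8.7816  16.2875  10.7434  9.8867  18.3694]
a=μᵀx=1.455863  b=𝟙ᵀx=9.201018  c=𝟙ᵀy=64.068627  D=ac−b²=8.616392
λ₁=(c·0.179−b)/D = (64.068627·0.179−9.201018)/8.616392 = 0.263134
λ₂=(a−b·0.179)/D = (1.455863−9.201018·0.179)/8.616392 = -0.022181
w* = 0.263134·x + -0.022181·y:
  w_0 = 0.263134·0.4678 + -0.022181·8.7816 = -0.0717  (Qualcomm)
  w_1 = 0.263134·2.9358 + -0.022181·16.2875 = 0.4112  (Kellogg)
  w_2 = 0.263134·1.2158 + -0.022181·10.7434 = 0.0816  (Honeywell)
  w_3 = 0.263134·1.3431 + -0.022181·9.8867 = 0.1341  (Visa)
  w_4 = 0.263134·3.2385 + -0.022181·18.3694 = 0.4447  (Ford)
Σw_i=1.0000  μᵀw=0.1790
σ²=wᵀΣw=λ₁·μ_p+λ₂ = 0.263134·0.179 + -0.022181 = 0.024920 ≈ 0.0249

Ford (0.4447)


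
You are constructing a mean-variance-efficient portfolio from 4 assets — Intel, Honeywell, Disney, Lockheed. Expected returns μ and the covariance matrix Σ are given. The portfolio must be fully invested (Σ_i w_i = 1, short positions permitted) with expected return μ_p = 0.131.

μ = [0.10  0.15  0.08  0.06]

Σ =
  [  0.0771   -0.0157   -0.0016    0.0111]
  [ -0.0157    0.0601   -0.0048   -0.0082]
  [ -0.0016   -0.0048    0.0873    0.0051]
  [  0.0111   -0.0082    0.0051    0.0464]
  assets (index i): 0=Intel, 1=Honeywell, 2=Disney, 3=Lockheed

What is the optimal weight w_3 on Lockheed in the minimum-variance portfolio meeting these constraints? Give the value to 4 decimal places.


x=Σ⁻¹μ = [1.7856  3.2263  1.0493  1.3208]
y=Σ⁻¹𝟙 = [15.1721  24.4049  11.8518  20.9325]
a=μᵀx=0.825703  b=𝟙ᵀx=7.382046  c=𝟙ᵀy=72.361330  D=ac−b²=5.254342
λ₁=(c·0.131−b)/D = (72.361330·0.131−7.382046)/5.254342 = 0.399153
λ₂=(a−b·0.131)/D = (0.825703−7.382046·0.131)/5.254342 = -0.026901
w* = 0.399153·x + -0.026901·y:
  w_0 = 0.399153·1.7856 + -0.026901·15.1721 = 0.3046  (Intel)
  w_1 = 0.399153·3.2263 + -0.026901·24.4049 = 0.6313  (Honeywell)
  w_2 = 0.399153·1.0493 + -0.026901·11.8518 = 0.1000  (Disney)
  w_3 = 0.399153·1.3208 + -0.026901·20.9325 = -0.0359  (Lockheed)
Σw_i=1.0000  μᵀw=0.1310
σ²=wᵀΣw=λ₁·μ_p+λ₂ = 0.399153·0.131 + -0.026901 = 0.025388 ≈ 0.0254

-0.0359


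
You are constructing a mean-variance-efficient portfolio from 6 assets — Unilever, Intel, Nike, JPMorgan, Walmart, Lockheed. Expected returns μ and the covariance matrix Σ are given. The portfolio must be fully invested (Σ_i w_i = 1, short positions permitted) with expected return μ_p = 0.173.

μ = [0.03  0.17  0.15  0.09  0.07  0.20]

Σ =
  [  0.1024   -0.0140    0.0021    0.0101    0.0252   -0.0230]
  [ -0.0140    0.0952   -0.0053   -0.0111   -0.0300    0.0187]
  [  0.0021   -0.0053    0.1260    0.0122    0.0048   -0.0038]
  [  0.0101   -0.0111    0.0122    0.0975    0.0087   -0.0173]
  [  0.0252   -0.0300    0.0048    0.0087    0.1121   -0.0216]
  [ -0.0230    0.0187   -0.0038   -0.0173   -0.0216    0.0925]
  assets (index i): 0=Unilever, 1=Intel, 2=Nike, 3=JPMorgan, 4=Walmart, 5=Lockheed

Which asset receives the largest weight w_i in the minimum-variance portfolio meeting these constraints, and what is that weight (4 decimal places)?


x=Σ⁻¹μ = [0.6526  2.0276  1.1665  1.2657  1.3570  2.5160]
y=Σ⁻¹𝟙 = [11.0420  14.6029  7.2586  11.6031  12.2030  15.9221]
a=μᵀx=1.251359  b=𝟙ᵀx=8.985447  c=𝟙ᵀy=72.631660  D=ac−b²=10.149995
λ₁=(c·0.173−b)/D = (72.631660·0.173−8.985447)/10.149995 = 0.352693
λ₂=(a−b·0.173)/D = (1.251359−8.985447·0.173)/10.149995 = -0.029864
w* = 0.352693·x + -0.029864·y:
  w_0 = 0.352693·0.6526 + -0.029864·11.0420 = -0.0996  (Unilever)
  w_1 = 0.352693·2.0276 + -0.029864·14.6029 = 0.2790  (Intel)
  w_2 = 0.352693·1.1665 + -0.029864·7.2586 = 0.1947  (Nike)
  w_3 = 0.352693·1.2657 + -0.029864·11.6031 = 0.0999  (JPMorgan)
  w_4 = 0.352693·1.3570 + -0.029864·12.2030 = 0.1142  (Walmart)
  w_5 = 0.352693·2.5160 + -0.029864·15.9221 = 0.4119  (Lockheed)
Σw_i=1.0000  μᵀw=0.1730
σ²=wᵀΣw=λ₁·μ_p+λ₂ = 0.352693·0.173 + -0.029864 = 0.031151 ≈ 0.0312

Lockheed (0.4119)


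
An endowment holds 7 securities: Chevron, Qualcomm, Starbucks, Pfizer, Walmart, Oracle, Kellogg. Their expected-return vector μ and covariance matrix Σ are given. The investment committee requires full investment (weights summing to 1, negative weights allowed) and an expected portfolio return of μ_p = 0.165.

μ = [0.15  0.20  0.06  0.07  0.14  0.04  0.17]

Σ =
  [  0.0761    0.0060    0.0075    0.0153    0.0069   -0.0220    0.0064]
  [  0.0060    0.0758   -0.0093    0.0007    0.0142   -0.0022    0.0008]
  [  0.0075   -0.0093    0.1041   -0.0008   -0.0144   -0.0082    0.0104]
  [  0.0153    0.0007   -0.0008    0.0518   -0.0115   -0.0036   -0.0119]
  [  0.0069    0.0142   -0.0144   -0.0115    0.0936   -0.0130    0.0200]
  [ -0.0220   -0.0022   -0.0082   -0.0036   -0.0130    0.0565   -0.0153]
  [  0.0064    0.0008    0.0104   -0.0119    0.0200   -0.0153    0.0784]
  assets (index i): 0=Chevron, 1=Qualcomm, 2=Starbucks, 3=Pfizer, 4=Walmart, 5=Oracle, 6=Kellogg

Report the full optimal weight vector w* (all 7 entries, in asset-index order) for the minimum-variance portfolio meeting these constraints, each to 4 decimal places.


0.2064  0.3706  -0.0139  0.0260  0.0558  0.0711  0.2840

p=Σ⁻¹μ = [1.7983  2.4056  0.8145  1.7975  1.2062  2.6545  2.3721]
q=Σ⁻¹𝟙 = [13.2562  11.6636  12.8987  24.8302  14.1972  34.5678  16.7360]
a=μᵀp=1.603858  b=𝟙ᵀp=13.048628  c=𝟙ᵀq=128.149710  D=ac−b²=35.267184
λ₁=(c·0.165−b)/D = (128.149710·0.165−13.048628)/35.267184 = 0.229564
λ₂=(a−b·0.165)/D = (1.603858−13.048628·0.165)/35.267184 = -0.015572
w* = 0.229564·p + -0.015572·q:
  w_0 = 0.229564·1.7983 + -0.015572·13.2562 = 0.2064  (Chevron)
  w_1 = 0.229564·2.4056 + -0.015572·11.6636 = 0.3706  (Qualcomm)
  w_2 = 0.229564·0.8145 + -0.015572·12.8987 = -0.0139  (Starbucks)
  w_3 = 0.229564·1.7975 + -0.015572·24.8302 = 0.0260  (Pfizer)
  w_4 = 0.229564·1.2062 + -0.015572·14.1972 = 0.0558  (Walmart)
  w_5 = 0.229564·2.6545 + -0.015572·34.5678 = 0.0711  (Oracle)
  w_6 = 0.229564·2.3721 + -0.015572·16.7360 = 0.2840  (Kellogg)
Σw_i=1.0000  μᵀw=0.1650
σ²=wᵀΣw=λ₁·μ_p+λ₂ = 0.229564·0.165 + -0.015572 = 0.022306 ≈ 0.0223


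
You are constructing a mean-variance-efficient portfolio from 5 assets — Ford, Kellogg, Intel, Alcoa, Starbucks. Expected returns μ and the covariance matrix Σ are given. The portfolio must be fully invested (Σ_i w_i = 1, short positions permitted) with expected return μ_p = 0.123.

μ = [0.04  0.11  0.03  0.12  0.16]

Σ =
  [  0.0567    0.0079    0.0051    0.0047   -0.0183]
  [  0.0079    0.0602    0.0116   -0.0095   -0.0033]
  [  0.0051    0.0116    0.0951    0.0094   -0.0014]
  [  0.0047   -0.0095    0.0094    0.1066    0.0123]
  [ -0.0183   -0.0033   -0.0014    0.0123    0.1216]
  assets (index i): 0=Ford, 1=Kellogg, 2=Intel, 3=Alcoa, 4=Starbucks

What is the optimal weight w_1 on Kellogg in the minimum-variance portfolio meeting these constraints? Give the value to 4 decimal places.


p=Σ⁻¹μ = [0.7851  1.9868  -0.0589  1.1148  1.3744]
q=Σ⁻¹𝟙 = [17.6736  14.7717  7.1230  8.0727  10.5498]
a=μᵀp=0.601868  b=𝟙ᵀp=5.202206  c=𝟙ᵀq=58.190798  D=ac−b²=7.960219
λ₁=(c·0.123−b)/D = (58.190798·0.123−5.202206)/7.960219 = 0.245629
λ₂=(a−b·0.123)/D = (0.601868−5.202206·0.123)/7.960219 = -0.004774
w* = 0.245629·p + -0.004774·q:
  w_0 = 0.245629·0.7851 + -0.004774·17.6736 = 0.1085  (Ford)
  w_1 = 0.245629·1.9868 + -0.004774·14.7717 = 0.4175  (Kellogg)
  w_2 = 0.245629·-0.0589 + -0.004774·7.1230 = -0.0485  (Intel)
  w_3 = 0.245629·1.1148 + -0.004774·8.0727 = 0.2353  (Alcoa)
  w_4 = 0.245629·1.3744 + -0.004774·10.5498 = 0.2872  (Starbucks)
Σw_i=1.0000  μᵀw=0.1230
σ²=wᵀΣw=λ₁·μ_p+λ₂ = 0.245629·0.123 + -0.004774 = 0.025438 ≈ 0.0254

0.4175


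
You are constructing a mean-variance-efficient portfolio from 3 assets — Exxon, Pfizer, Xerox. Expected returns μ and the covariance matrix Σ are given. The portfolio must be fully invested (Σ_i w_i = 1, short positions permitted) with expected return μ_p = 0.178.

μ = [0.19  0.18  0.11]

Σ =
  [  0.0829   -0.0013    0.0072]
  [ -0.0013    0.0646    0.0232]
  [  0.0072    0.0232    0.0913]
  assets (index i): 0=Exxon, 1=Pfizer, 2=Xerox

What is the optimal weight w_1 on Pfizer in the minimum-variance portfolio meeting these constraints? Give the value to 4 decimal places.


p=Σ⁻¹μ = [2.3055  2.7130  0.3336]
q=Σ⁻¹𝟙 = [11.6947  13.3293  6.6436]
a=μᵀp=0.963073  b=𝟙ᵀp=5.352067  c=𝟙ᵀq=31.667610  D=ac−b²=1.853605
λ₁=(c·0.178−b)/D = (31.667610·0.178−5.352067)/1.853605 = 0.153629
λ₂=(a−b·0.178)/D = (0.963073−5.352067·0.178)/1.853605 = 0.005614
w* = 0.153629·p + 0.005614·q:
  w_0 = 0.153629·2.3055 + 0.005614·11.6947 = 0.4198  (Exxon)
  w_1 = 0.153629·2.7130 + 0.005614·13.3293 = 0.4916  (Pfizer)
  w_2 = 0.153629·0.3336 + 0.005614·6.6436 = 0.0885  (Xerox)
Σw_i=1.0000  μᵀw=0.1780
σ²=wᵀΣw=λ₁·μ_p+λ₂ = 0.153629·0.178 + 0.005614 = 0.032959 ≈ 0.0330

0.4916


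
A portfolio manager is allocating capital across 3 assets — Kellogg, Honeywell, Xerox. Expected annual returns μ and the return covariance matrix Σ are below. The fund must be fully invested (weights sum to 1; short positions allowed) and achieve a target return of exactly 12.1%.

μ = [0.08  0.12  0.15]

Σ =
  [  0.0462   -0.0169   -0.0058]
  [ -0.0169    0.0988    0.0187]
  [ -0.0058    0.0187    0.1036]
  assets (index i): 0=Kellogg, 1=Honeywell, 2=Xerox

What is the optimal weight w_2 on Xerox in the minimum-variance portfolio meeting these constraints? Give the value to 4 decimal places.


0.4287

p=Σ⁻¹μ = [2.4013  1.3727  1.3345]
q=Σ⁻¹𝟙 = [27.5691  13.1680  8.8191]
a=μᵀp=0.557011  b=𝟙ᵀp=5.108551  c=𝟙ᵀq=49.556166  D=ac−b²=1.506015
λ₁=(c·0.121−b)/D = (49.556166·0.121−5.108551)/1.506015 = 0.589467
λ₂=(a−b·0.121)/D = (0.557011−5.108551·0.121)/1.506015 = -0.040587
w* = 0.589467·p + -0.040587·q:
  w_0 = 0.589467·2.4013 + -0.040587·27.5691 = 0.2965  (Kellogg)
  w_1 = 0.589467·1.3727 + -0.040587·13.1680 = 0.2747  (Honeywell)
  w_2 = 0.589467·1.3345 + -0.040587·8.8191 = 0.4287  (Xerox)
Σw_i=1.0000  μᵀw=0.1210
σ²=wᵀΣw=λ₁·μ_p+λ₂ = 0.589467·0.121 + -0.040587 = 0.030739 ≈ 0.0307


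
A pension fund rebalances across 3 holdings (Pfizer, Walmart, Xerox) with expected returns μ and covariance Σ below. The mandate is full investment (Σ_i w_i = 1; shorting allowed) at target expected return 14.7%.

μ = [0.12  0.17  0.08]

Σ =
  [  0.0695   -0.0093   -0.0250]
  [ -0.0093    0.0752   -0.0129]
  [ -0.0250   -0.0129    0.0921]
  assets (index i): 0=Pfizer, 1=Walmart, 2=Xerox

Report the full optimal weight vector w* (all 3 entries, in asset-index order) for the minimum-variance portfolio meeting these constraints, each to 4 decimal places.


x=Σ⁻¹μ = [2.8657  2.9688  2.0623]
y=Σ⁻¹𝟙 = [24.3101  19.7740  20.2262]
a=μᵀx=1.013575  b=𝟙ᵀx=7.896891  c=𝟙ᵀy=64.310356  D=ac−b²=2.822453
λ₁=(c·0.147−b)/D = (64.310356·0.147−7.896891)/2.822453 = 0.551552
λ₂=(a−b·0.147)/D = (1.013575−7.896891·0.147)/2.822453 = -0.052177
w* = 0.551552·x + -0.052177·y:
  w_0 = 0.551552·2.8657 + -0.052177·24.3101 = 0.3122  (Pfizer)
  w_1 = 0.551552·2.9688 + -0.052177·19.7740 = 0.6057  (Walmart)
  w_2 = 0.551552·2.0623 + -0.052177·20.2262 = 0.0821  (Xerox)
Σw_i=1.0000  μᵀw=0.1470
σ²=wᵀΣw=λ₁·μ_p+λ₂ = 0.551552·0.147 + -0.052177 = 0.028901 ≈ 0.0289

0.3122  0.6057  0.0821


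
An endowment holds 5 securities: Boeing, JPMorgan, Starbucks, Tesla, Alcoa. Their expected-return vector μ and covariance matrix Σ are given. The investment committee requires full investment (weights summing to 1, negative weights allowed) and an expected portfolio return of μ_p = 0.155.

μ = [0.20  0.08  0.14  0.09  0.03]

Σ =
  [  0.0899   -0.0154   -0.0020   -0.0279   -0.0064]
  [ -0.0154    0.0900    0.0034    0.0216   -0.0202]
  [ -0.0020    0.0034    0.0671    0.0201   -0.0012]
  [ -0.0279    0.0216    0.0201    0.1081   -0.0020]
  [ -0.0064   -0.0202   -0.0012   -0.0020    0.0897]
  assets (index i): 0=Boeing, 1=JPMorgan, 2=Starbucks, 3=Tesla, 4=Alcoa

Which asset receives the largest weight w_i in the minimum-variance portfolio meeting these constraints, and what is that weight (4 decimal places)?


Boeing (0.4697)

g=Σ⁻¹μ = [2.8519  1.2648  1.8256  0.9925  0.8693]
h=Σ⁻¹𝟙 = [17.9039  15.2277  12.3070  8.8405  16.2167]
a=μᵀg=1.042551  b=𝟙ᵀg=7.804122  c=𝟙ᵀh=70.495809  D=ac−b²=12.591141
λ₁=(c·0.155−b)/D = (70.495809·0.155−7.804122)/12.591141 = 0.248010
λ₂=(a−b·0.155)/D = (1.042551−7.804122·0.155)/12.591141 = -0.013270
w* = 0.248010·g + -0.013270·h:
  w_0 = 0.248010·2.8519 + -0.013270·17.9039 = 0.4697  (Boeing)
  w_1 = 0.248010·1.2648 + -0.013270·15.2277 = 0.1116  (JPMorgan)
  w_2 = 0.248010·1.8256 + -0.013270·12.3070 = 0.2894  (Starbucks)
  w_3 = 0.248010·0.9925 + -0.013270·8.8405 = 0.1288  (Tesla)
  w_4 = 0.248010·0.8693 + -0.013270·16.2167 = 0.0004  (Alcoa)
Σw_i=1.0000  μᵀw=0.1550
σ²=wᵀΣw=λ₁·μ_p+λ₂ = 0.248010·0.155 + -0.013270 = 0.025171 ≈ 0.0252


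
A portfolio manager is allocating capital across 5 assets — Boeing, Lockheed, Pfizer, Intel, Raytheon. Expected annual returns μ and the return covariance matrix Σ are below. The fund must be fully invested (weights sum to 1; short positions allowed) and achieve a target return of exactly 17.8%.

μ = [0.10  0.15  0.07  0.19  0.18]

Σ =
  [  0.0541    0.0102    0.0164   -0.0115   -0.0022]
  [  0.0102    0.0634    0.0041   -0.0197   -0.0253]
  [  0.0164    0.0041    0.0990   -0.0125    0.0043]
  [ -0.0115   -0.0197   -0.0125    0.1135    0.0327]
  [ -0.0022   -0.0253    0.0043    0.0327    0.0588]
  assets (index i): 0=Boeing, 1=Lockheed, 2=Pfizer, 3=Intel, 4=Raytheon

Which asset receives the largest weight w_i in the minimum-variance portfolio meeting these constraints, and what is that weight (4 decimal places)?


Raytheon (0.4931)

p=Σ⁻¹μ = [1.4323  4.1948  0.2926  1.3911  4.1247]
q=Σ⁻¹𝟙 = [14.5366  24.8450  6.7751  8.7503  22.8791]
a=μᵀp=1.799684  b=𝟙ᵀp=11.435457  c=𝟙ᵀq=77.786076  D=ac−b²=9.220653
λ₁=(c·0.178−b)/D = (77.786076·0.178−11.435457)/9.220653 = 0.261420
λ₂=(a−b·0.178)/D = (1.799684−11.435457·0.178)/9.220653 = -0.025576
w* = 0.261420·p + -0.025576·q:
  w_0 = 0.261420·1.4323 + -0.025576·14.5366 = 0.0026  (Boeing)
  w_1 = 0.261420·4.1948 + -0.025576·24.8450 = 0.4612  (Lockheed)
  w_2 = 0.261420·0.2926 + -0.025576·6.7751 = -0.0968  (Pfizer)
  w_3 = 0.261420·1.3911 + -0.025576·8.7503 = 0.1399  (Intel)
  w_4 = 0.261420·4.1247 + -0.025576·22.8791 = 0.4931  (Raytheon)
Σw_i=1.0000  μᵀw=0.1780
σ²=wᵀΣw=λ₁·μ_p+λ₂ = 0.261420·0.178 + -0.025576 = 0.020957 ≈ 0.0210


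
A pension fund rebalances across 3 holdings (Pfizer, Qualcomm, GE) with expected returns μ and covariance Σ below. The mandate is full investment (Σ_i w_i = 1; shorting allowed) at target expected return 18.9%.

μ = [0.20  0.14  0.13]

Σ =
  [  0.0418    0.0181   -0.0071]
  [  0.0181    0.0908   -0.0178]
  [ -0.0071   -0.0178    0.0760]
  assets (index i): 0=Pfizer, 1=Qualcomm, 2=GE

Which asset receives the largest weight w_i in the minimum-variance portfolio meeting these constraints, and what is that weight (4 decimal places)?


g=Σ⁻¹μ = [4.7295  1.0702  2.4030]
h=Σ⁻¹𝟙 = [22.6010  9.9585  17.6017]
a=μᵀg=1.408104  b=𝟙ᵀg=8.202616  c=𝟙ᵀh=50.161222  D=ac−b²=3.349302
λ₁=(c·0.189−b)/D = (50.161222·0.189−8.202616)/3.349302 = 0.381529
λ₂=(a−b·0.189)/D = (1.408104−8.202616·0.189)/3.349302 = -0.042454
w* = 0.381529·g + -0.042454·h:
  w_0 = 0.381529·4.7295 + -0.042454·22.6010 = 0.8449  (Pfizer)
  w_1 = 0.381529·1.0702 + -0.042454·9.9585 = -0.0145  (Qualcomm)
  w_2 = 0.381529·2.4030 + -0.042454·17.6017 = 0.1696  (GE)
Σw_i=1.0000  μᵀw=0.1890
σ²=wᵀΣw=λ₁·μ_p+λ₂ = 0.381529·0.189 + -0.042454 = 0.029655 ≈ 0.0297

Pfizer (0.8449)


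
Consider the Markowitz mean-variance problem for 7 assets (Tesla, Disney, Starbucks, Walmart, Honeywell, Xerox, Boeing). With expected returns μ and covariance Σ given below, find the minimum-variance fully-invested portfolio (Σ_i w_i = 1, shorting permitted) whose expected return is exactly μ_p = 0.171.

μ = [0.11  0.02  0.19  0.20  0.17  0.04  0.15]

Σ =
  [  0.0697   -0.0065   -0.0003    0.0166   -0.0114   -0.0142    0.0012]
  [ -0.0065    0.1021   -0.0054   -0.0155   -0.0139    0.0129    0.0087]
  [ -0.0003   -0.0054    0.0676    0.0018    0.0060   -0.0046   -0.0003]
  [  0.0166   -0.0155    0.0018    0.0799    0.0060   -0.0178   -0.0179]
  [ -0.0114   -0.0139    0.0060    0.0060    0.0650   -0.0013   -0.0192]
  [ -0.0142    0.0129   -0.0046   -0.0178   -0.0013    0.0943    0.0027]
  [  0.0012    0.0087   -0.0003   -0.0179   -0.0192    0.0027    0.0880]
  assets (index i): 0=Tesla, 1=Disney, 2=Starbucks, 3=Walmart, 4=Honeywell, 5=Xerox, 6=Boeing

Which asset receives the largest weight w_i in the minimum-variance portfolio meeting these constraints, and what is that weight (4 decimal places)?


Honeywell (0.2435)

g=Σ⁻¹μ = [1.7499  0.9660  2.6012  2.9259  3.5043  1.1995  2.9170]
h=Σ⁻¹𝟙 = [18.5260  14.1457  14.5050  16.6573  24.4050  15.1316  18.0107]
a=μᵀg=2.372488  b=𝟙ᵀg=15.863903  c=𝟙ᵀh=121.381252  D=ac−b²=36.312208
λ₁=(c·0.171−b)/D = (121.381252·0.171−15.863903)/36.312208 = 0.134729
λ₂=(a−b·0.171)/D = (2.372488−15.863903·0.171)/36.312208 = -0.009370
w* = 0.134729·g + -0.009370·h:
  w_0 = 0.134729·1.7499 + -0.009370·18.5260 = 0.0622  (Tesla)
  w_1 = 0.134729·0.9660 + -0.009370·14.1457 = -0.0024  (Disney)
  w_2 = 0.134729·2.6012 + -0.009370·14.5050 = 0.2145  (Starbucks)
  w_3 = 0.134729·2.9259 + -0.009370·16.6573 = 0.2381  (Walmart)
  w_4 = 0.134729·3.5043 + -0.009370·24.4050 = 0.2435  (Honeywell)
  w_5 = 0.134729·1.1995 + -0.009370·15.1316 = 0.0198  (Xerox)
  w_6 = 0.134729·2.9170 + -0.009370·18.0107 = 0.2242  (Boeing)
Σw_i=1.0000  μᵀw=0.1710
σ²=wᵀΣw=λ₁·μ_p+λ₂ = 0.134729·0.171 + -0.009370 = 0.013669 ≈ 0.0137


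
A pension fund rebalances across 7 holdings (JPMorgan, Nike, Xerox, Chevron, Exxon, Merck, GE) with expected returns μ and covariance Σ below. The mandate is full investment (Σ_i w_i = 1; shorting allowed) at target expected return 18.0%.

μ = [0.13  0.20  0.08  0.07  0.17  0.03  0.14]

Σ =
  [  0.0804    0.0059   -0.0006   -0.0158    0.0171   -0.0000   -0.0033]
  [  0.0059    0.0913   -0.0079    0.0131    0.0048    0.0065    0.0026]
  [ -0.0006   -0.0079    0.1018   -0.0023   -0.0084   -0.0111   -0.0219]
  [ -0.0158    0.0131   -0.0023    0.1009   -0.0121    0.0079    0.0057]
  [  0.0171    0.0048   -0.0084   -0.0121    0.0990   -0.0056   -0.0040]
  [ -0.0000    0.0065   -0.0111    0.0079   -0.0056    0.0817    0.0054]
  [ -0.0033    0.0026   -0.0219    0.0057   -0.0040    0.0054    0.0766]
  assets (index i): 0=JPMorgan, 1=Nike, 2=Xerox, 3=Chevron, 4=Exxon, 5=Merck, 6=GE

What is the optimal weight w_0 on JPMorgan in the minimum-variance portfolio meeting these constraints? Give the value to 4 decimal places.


u=Σ⁻¹μ = [1.3578  1.9583  1.6357  0.7411  1.7285  0.3285  2.2993]
v=Σ⁻¹𝟙 = [12.2661  8.0940  16.7604  10.6237  11.7072  12.5221  17.0384]
a=μᵀu=1.376508  b=𝟙ᵀu=10.049138  c=𝟙ᵀv=89.011891  D=ac−b²=21.540395
λ₁=(c·0.180−b)/D = (89.011891·0.180−10.049138)/21.540395 = 0.277293
λ₂=(a−b·0.180)/D = (1.376508−10.049138·0.180)/21.540395 = -0.020071
w* = 0.277293·u + -0.020071·v:
  w_0 = 0.277293·1.3578 + -0.020071·12.2661 = 0.1303  (JPMorgan)
  w_1 = 0.277293·1.9583 + -0.020071·8.0940 = 0.3806  (Nike)
  w_2 = 0.277293·1.6357 + -0.020071·16.7604 = 0.1172  (Xerox)
  w_3 = 0.277293·0.7411 + -0.020071·10.6237 = -0.0077  (Chevron)
  w_4 = 0.277293·1.7285 + -0.020071·11.7072 = 0.2443  (Exxon)
  w_5 = 0.277293·0.3285 + -0.020071·12.5221 = -0.1602  (Merck)
  w_6 = 0.277293·2.2993 + -0.020071·17.0384 = 0.2956  (GE)
Σw_i=1.0000  μᵀw=0.1800
σ²=wᵀΣw=λ₁·μ_p+λ₂ = 0.277293·0.180 + -0.020071 = 0.029842 ≈ 0.0298

0.1303


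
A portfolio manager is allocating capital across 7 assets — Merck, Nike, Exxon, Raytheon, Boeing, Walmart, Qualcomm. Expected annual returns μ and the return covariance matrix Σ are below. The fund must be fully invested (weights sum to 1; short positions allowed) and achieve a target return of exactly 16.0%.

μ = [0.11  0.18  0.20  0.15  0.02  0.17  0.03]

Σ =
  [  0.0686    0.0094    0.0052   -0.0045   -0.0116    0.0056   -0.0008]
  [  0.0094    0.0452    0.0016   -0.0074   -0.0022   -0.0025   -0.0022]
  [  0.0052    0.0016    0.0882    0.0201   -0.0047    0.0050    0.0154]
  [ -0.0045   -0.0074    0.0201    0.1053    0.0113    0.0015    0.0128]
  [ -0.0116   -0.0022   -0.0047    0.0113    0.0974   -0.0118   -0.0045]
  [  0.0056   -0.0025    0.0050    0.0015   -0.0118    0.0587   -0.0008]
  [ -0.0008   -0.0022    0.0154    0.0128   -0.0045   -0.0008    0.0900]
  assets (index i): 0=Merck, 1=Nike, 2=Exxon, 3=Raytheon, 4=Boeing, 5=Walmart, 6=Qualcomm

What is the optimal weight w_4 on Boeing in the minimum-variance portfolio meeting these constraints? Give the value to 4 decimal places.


u=Σ⁻¹μ = [0.8670  4.1538  1.7082  1.3081  0.6917  2.9507  0.0251]
v=Σ⁻¹𝟙 = [12.4688  22.7804  6.3733  7.2992  14.5348  19.1526  10.5471]
a=μᵀu=1.897119  b=𝟙ᵀu=11.704623  c=𝟙ᵀv=93.156184  D=ac−b²=39.730134
λ₁=(c·0.160−b)/D = (93.156184·0.160−11.704623)/39.730134 = 0.080553
λ₂=(a−b·0.160)/D = (1.897119−11.704623·0.160)/39.730134 = 0.000614
w* = 0.080553·u + 0.000614·v:
  w_0 = 0.080553·0.8670 + 0.000614·12.4688 = 0.0775  (Merck)
  w_1 = 0.080553·4.1538 + 0.000614·22.7804 = 0.3486  (Nike)
  w_2 = 0.080553·1.7082 + 0.000614·6.3733 = 0.1415  (Exxon)
  w_3 = 0.080553·1.3081 + 0.000614·7.2992 = 0.1098  (Raytheon)
  w_4 = 0.080553·0.6917 + 0.000614·14.5348 = 0.0646  (Boeing)
  w_5 = 0.080553·2.9507 + 0.000614·19.1526 = 0.2494  (Walmart)
  w_6 = 0.080553·0.0251 + 0.000614·10.5471 = 0.0085  (Qualcomm)
Σw_i=1.0000  μᵀw=0.1600
σ²=wᵀΣw=λ₁·μ_p+λ₂ = 0.080553·0.160 + 0.000614 = 0.013502 ≈ 0.0135

0.0646


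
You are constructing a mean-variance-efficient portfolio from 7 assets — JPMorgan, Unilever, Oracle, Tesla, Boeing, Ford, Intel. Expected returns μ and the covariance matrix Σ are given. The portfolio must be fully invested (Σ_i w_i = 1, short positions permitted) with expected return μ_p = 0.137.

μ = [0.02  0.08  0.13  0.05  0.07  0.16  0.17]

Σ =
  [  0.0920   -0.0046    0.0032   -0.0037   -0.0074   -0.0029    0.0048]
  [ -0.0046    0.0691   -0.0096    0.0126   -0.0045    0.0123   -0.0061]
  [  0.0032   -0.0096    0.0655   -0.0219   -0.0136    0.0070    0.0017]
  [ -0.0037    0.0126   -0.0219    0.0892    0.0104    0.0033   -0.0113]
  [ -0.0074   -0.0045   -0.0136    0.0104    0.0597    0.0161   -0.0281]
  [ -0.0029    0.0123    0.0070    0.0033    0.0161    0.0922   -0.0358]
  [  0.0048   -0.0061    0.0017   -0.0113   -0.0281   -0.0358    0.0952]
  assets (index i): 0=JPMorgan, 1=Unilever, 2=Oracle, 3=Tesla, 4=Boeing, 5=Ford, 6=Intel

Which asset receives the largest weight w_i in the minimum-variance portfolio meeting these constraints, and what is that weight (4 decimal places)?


Intel (0.3213)

p=Σ⁻¹μ = [0.3508  1.4909  2.8257  1.0986  2.8942  2.1951  3.6232]
q=Σ⁻¹𝟙 = [13.0826  19.0129  27.4199  14.8711  32.8660  10.4516  25.9697]
a=μᵀp=1.718324  b=𝟙ᵀp=14.478547  c=𝟙ᵀq=143.673772  D=ac−b²=37.249753
λ₁=(c·0.137−b)/D = (143.673772·0.137−14.478547)/37.249753 = 0.139726
λ₂=(a−b·0.137)/D = (1.718324−14.478547·0.137)/37.249753 = -0.007121
w* = 0.139726·p + -0.007121·q:
  w_0 = 0.139726·0.3508 + -0.007121·13.0826 = -0.0441  (JPMorgan)
  w_1 = 0.139726·1.4909 + -0.007121·19.0129 = 0.0729  (Unilever)
  w_2 = 0.139726·2.8257 + -0.007121·27.4199 = 0.1996  (Oracle)
  w_3 = 0.139726·1.0986 + -0.007121·14.8711 = 0.0476  (Tesla)
  w_4 = 0.139726·2.8942 + -0.007121·32.8660 = 0.1704  (Boeing)
  w_5 = 0.139726·2.1951 + -0.007121·10.4516 = 0.2323  (Ford)
  w_6 = 0.139726·3.6232 + -0.007121·25.9697 = 0.3213  (Intel)
Σw_i=1.0000  μᵀw=0.1370
σ²=wᵀΣw=λ₁·μ_p+λ₂ = 0.139726·0.137 + -0.007121 = 0.012022 ≈ 0.0120


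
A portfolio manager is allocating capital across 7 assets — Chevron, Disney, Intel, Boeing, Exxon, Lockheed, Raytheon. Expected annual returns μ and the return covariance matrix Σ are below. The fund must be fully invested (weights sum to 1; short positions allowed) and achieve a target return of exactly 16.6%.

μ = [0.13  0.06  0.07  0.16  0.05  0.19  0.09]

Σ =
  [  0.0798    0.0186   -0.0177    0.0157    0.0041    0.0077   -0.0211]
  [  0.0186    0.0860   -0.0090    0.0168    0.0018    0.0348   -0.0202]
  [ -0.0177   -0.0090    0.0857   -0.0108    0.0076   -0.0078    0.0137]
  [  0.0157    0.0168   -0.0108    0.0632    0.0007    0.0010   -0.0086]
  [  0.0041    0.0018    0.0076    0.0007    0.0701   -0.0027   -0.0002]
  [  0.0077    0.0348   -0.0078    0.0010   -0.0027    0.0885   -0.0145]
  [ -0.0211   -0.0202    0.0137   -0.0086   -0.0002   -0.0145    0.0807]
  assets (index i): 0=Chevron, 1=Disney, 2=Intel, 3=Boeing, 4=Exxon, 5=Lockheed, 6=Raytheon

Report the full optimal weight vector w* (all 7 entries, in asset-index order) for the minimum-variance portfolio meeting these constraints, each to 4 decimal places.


0.1898  -0.2019  0.1080  0.3599  -0.0160  0.3868  0.1733

u=Σ⁻¹μ = [1.7847  -0.7281  1.3366  2.7266  0.5651  2.7017  1.9501]
v=Σ⁻¹𝟙 = [14.4865  6.3464  14.2143  15.2516  12.0839  12.1368  19.1907]
a=μᵀu=1.435223  b=𝟙ᵀu=10.336652  c=𝟙ᵀv=93.710346  D=ac−b²=27.648829
λ₁=(c·0.166−b)/D = (93.710346·0.166−10.336652)/27.648829 = 0.188770
λ₂=(a−b·0.166)/D = (1.435223−10.336652·0.166)/27.648829 = -0.010151
w* = 0.188770·u + -0.010151·v:
  w_0 = 0.188770·1.7847 + -0.010151·14.4865 = 0.1898  (Chevron)
  w_1 = 0.188770·-0.7281 + -0.010151·6.3464 = -0.2019  (Disney)
  w_2 = 0.188770·1.3366 + -0.010151·14.2143 = 0.1080  (Intel)
  w_3 = 0.188770·2.7266 + -0.010151·15.2516 = 0.3599  (Boeing)
  w_4 = 0.188770·0.5651 + -0.010151·12.0839 = -0.0160  (Exxon)
  w_5 = 0.188770·2.7017 + -0.010151·12.1368 = 0.3868  (Lockheed)
  w_6 = 0.188770·1.9501 + -0.010151·19.1907 = 0.1733  (Raytheon)
Σw_i=1.0000  μᵀw=0.1660
σ²=wᵀΣw=λ₁·μ_p+λ₂ = 0.188770·0.166 + -0.010151 = 0.021185 ≈ 0.0212
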